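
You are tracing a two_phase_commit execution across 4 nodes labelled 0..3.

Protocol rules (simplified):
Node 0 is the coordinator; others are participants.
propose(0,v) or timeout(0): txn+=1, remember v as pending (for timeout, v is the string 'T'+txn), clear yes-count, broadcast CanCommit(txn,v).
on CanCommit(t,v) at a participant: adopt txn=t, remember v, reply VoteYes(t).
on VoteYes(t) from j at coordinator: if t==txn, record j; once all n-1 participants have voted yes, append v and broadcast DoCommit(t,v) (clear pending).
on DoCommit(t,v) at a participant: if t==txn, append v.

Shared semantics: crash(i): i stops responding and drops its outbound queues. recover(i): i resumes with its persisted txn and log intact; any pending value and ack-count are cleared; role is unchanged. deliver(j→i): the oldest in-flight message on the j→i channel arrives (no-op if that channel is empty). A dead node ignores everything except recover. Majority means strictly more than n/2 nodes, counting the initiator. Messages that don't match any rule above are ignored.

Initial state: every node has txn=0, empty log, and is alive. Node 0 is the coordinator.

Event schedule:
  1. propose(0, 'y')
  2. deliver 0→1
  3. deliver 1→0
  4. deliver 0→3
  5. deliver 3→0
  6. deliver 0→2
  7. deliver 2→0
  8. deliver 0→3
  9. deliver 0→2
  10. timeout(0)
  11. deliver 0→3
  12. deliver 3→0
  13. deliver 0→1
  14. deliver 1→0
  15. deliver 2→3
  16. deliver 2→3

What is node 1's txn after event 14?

[1] propose(0,'y') → N0(coor t1 [-])
[2] deliver 0→1 → N1(part t1 [-])
[3] deliver 1→0 → ∅
[4] deliver 0→3 → N3(part t1 [-])
[5] deliver 3→0 → ∅
[6] deliver 0→2 → N2(part t1 [-])
[7] deliver 2→0 → N0(coor t1 [y])
[8] deliver 0→3 → N3(part t1 [y])
[9] deliver 0→2 → N2(part t1 [y])
[10] timeout(0) → N0(coor t2 [y])
[11] deliver 0→3 → N3(part t2 [y])
[12] deliver 3→0 → ∅
[13] deliver 0→1 → N1(part t1 [y])
[14] deliver 1→0 → ∅

1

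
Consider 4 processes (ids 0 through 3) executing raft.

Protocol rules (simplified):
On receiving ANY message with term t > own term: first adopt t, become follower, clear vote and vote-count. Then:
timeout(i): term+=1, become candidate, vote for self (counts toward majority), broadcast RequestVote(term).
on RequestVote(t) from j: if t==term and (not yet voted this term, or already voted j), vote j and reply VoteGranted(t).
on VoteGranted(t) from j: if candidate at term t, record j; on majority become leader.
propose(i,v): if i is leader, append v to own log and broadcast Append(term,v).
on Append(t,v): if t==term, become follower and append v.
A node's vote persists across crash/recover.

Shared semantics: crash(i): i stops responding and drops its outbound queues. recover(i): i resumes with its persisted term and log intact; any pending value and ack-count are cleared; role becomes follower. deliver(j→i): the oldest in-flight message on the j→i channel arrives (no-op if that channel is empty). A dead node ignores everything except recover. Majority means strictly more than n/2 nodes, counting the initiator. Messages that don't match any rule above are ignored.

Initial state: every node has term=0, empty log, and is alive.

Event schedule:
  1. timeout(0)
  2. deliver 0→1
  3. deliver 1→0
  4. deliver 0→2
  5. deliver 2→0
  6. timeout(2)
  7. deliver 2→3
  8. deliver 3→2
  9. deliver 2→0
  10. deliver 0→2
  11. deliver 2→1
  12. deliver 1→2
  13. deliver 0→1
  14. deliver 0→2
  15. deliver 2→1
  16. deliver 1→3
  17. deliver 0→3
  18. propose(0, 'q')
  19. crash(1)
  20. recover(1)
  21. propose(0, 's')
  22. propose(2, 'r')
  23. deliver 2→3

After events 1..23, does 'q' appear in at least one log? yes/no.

e1 timeout(0): 0[cand,t=1,-]
e2 deliver 0→1: 1[foll,t=1,-]
e3 deliver 1→0: ·
e4 deliver 0→2: 2[foll,t=1,-]
e5 deliver 2→0: 0[lead,t=1,-]
e6 timeout(2): 2[cand,t=2,-]
e7 deliver 2→3: 3[foll,t=2,-]
e8 deliver 3→2: ·
e9 deliver 2→0: 0[foll,t=2,-]
e10 deliver 0→2: 2[lead,t=2,-]
e11 deliver 2→1: 1[foll,t=2,-]
e12 deliver 1→2: ·
e13 deliver 0→1: ·
e14 deliver 0→2: ·
e15 deliver 2→1: ·
e16 deliver 1→3: ·
e17 deliver 0→3: ·
e18 propose(0,'q'): ·
e19 crash(1): 1[✗foll,t=2,-]
e20 recover(1): 1[foll,t=2,-]
e21 propose(0,'s'): ·
e22 propose(2,'r'): 2[lead,t=2,r]
e23 deliver 2→3: 3[foll,t=2,r]

no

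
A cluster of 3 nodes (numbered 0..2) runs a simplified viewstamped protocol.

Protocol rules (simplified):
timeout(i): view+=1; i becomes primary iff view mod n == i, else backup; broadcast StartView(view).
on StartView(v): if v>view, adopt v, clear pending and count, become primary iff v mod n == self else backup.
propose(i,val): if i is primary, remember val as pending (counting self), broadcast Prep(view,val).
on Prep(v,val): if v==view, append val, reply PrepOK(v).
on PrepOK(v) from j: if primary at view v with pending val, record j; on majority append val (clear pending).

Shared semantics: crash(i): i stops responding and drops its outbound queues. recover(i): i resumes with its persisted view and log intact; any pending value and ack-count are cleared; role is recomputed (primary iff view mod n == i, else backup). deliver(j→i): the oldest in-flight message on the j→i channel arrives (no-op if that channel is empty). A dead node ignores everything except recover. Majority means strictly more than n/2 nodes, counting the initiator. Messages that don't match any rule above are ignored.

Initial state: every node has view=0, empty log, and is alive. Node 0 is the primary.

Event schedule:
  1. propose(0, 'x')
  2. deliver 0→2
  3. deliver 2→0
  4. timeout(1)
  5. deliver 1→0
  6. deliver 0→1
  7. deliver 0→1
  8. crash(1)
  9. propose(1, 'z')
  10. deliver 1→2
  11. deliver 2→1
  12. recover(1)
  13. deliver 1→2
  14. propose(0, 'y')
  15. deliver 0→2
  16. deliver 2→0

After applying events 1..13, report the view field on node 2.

0

[1] propose(0,'x') → ∅
[2] deliver 0→2 → N2(back v0 [x])
[3] deliver 2→0 → N0(prim v0 [x])
[4] timeout(1) → N1(prim v1 [-])
[5] deliver 1→0 → N0(back v1 [x])
[6] deliver 0→1 → ∅
[7] deliver 0→1 → ∅
[8] crash(1) → N1(✗prim v1 [-])
[9] propose(1,'z') → ∅
[10] deliver 1→2 → ∅
[11] deliver 2→1 → ∅
[12] recover(1) → N1(prim v1 [-])
[13] deliver 1→2 → ∅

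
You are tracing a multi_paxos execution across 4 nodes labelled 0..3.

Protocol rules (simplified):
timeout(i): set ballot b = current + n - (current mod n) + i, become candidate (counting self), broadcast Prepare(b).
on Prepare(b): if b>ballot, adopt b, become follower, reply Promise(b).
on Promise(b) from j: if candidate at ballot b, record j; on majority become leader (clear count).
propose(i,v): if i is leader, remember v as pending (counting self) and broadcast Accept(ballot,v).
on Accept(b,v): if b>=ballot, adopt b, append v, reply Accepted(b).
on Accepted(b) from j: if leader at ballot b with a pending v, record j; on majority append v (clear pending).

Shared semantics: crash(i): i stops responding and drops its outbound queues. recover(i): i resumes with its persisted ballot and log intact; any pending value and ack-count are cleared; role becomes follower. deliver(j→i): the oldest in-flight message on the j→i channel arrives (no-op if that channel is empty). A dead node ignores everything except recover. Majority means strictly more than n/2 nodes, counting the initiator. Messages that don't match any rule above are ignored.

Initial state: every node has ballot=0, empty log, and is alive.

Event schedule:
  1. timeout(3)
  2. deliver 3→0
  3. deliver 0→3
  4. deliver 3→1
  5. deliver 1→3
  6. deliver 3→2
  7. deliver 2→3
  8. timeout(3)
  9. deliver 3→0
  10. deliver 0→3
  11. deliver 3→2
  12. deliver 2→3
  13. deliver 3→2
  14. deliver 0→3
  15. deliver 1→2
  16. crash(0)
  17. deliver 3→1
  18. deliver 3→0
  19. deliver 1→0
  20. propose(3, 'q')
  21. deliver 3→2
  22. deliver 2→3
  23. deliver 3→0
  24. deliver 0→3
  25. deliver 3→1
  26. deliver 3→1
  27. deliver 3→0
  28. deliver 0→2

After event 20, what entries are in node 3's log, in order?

empty

e1 timeout(3): 3[cand,b=7,-]
e2 deliver 3→0: 0[foll,b=7,-]
e3 deliver 0→3: ·
e4 deliver 3→1: 1[foll,b=7,-]
e5 deliver 1→3: 3[lead,b=7,-]
e6 deliver 3→2: 2[foll,b=7,-]
e7 deliver 2→3: ·
e8 timeout(3): 3[cand,b=11,-]
e9 deliver 3→0: 0[foll,b=11,-]
e10 deliver 0→3: ·
e11 deliver 3→2: 2[foll,b=11,-]
e12 deliver 2→3: 3[lead,b=11,-]
e13 deliver 3→2: ·
e14 deliver 0→3: ·
e15 deliver 1→2: ·
e16 crash(0): 0[✗foll,b=11,-]
e17 deliver 3→1: 1[foll,b=11,-]
e18 deliver 3→0: ·
e19 deliver 1→0: ·
e20 propose(3,'q'): ·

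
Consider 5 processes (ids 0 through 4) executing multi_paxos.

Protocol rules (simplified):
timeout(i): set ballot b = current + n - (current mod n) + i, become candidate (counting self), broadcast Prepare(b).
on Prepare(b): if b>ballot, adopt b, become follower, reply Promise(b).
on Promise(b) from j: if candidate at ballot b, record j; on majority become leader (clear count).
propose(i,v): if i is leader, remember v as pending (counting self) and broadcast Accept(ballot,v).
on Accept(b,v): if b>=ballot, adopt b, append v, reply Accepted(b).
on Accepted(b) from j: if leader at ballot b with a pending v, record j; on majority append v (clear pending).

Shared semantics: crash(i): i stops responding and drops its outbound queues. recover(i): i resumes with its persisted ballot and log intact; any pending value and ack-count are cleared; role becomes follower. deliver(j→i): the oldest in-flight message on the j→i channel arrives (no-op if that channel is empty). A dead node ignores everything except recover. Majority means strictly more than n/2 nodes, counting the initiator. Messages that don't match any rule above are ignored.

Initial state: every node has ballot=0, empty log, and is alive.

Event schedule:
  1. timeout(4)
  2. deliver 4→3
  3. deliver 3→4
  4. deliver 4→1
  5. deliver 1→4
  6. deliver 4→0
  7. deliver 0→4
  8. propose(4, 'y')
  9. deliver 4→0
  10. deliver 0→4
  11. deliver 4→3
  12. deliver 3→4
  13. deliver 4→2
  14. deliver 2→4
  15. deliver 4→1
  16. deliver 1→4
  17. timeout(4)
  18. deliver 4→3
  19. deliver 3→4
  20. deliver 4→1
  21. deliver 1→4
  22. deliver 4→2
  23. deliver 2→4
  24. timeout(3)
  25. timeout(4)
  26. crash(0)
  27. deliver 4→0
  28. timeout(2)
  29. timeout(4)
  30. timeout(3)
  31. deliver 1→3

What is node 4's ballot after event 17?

14

after 1 — timeout(4): n4:cand/b9/[-]
after 2 — deliver 4→3: n3:foll/b9/[-]
after 3 — deliver 3→4: ·
after 4 — deliver 4→1: n1:foll/b9/[-]
after 5 — deliver 1→4: n4:lead/b9/[-]
after 6 — deliver 4→0: n0:foll/b9/[-]
after 7 — deliver 0→4: ·
after 8 — propose(4,'y'): ·
after 9 — deliver 4→0: n0:foll/b9/[y]
after 10 — deliver 0→4: ·
after 11 — deliver 4→3: n3:foll/b9/[y]
after 12 — deliver 3→4: n4:lead/b9/[y]
after 13 — deliver 4→2: n2:foll/b9/[-]
after 14 — deliver 2→4: ·
after 15 — deliver 4→1: n1:foll/b9/[y]
after 16 — deliver 1→4: ·
after 17 — timeout(4): n4:cand/b14/[y]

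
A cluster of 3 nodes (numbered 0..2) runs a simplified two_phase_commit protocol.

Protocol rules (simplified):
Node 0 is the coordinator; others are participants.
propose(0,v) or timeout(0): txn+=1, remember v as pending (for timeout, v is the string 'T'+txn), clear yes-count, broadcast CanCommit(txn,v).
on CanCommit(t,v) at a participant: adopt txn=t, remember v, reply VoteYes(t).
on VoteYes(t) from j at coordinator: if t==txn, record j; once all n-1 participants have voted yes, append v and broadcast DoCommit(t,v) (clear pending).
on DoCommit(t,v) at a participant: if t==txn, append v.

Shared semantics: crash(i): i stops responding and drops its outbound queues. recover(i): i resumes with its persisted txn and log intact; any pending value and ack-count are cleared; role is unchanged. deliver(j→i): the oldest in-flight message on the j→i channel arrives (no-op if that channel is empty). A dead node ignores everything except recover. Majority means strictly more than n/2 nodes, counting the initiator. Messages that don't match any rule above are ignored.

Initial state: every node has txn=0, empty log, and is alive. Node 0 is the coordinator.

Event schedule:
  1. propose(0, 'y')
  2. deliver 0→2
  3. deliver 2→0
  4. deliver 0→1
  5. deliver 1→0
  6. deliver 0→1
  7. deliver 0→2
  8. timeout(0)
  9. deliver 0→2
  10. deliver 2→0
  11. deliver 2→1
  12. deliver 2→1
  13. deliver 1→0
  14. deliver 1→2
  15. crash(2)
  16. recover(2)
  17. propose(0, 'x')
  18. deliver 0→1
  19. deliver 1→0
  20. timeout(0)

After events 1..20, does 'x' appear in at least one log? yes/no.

no

step 1 propose(0,'y'): 0={coor,t=1,log=-}
step 2 deliver 0→2: 2={part,t=1,log=-}
step 3 deliver 2→0: —
step 4 deliver 0→1: 1={part,t=1,log=-}
step 5 deliver 1→0: 0={coor,t=1,log=y}
step 6 deliver 0→1: 1={part,t=1,log=y}
step 7 deliver 0→2: 2={part,t=1,log=y}
step 8 timeout(0): 0={coor,t=2,log=y}
step 9 deliver 0→2: 2={part,t=2,log=y}
step 10 deliver 2→0: —
step 11 deliver 2→1: —
step 12 deliver 2→1: —
step 13 deliver 1→0: —
step 14 deliver 1→2: —
step 15 crash(2): 2={✗part,t=2,log=y}
step 16 recover(2): 2={part,t=2,log=y}
step 17 propose(0,'x'): 0={coor,t=3,log=y}
step 18 deliver 0→1: 1={part,t=2,log=y}
step 19 deliver 1→0: —
step 20 timeout(0): 0={coor,t=4,log=y}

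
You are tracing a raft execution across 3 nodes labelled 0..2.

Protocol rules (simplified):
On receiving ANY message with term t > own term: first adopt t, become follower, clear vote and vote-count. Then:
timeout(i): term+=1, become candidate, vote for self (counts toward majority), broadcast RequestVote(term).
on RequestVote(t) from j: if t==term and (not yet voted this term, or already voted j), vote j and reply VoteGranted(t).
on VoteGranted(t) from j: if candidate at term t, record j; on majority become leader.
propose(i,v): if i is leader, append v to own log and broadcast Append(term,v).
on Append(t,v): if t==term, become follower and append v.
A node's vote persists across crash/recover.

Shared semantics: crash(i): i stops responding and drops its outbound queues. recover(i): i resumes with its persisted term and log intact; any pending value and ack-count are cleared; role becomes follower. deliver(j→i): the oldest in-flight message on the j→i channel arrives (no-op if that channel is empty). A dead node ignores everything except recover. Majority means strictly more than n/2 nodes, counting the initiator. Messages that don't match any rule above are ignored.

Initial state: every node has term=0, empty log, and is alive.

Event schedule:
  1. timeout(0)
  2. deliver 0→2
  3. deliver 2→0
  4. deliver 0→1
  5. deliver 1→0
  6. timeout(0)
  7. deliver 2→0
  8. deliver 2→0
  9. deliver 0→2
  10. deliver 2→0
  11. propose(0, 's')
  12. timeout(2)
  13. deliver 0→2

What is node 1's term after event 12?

1

1. timeout(0):  <0:cand t1 ->
2. deliver 0→2:  <2:foll t1 ->
3. deliver 2→0:  <0:lead t1 ->
4. deliver 0→1:  <1:foll t1 ->
5. deliver 1→0:  nop
6. timeout(0):  <0:cand t2 ->
7. deliver 2→0:  nop
8. deliver 2→0:  nop
9. deliver 0→2:  <2:foll t2 ->
10. deliver 2→0:  <0:lead t2 ->
11. propose(0,'s'):  <0:lead t2 s>
12. timeout(2):  <2:cand t3 ->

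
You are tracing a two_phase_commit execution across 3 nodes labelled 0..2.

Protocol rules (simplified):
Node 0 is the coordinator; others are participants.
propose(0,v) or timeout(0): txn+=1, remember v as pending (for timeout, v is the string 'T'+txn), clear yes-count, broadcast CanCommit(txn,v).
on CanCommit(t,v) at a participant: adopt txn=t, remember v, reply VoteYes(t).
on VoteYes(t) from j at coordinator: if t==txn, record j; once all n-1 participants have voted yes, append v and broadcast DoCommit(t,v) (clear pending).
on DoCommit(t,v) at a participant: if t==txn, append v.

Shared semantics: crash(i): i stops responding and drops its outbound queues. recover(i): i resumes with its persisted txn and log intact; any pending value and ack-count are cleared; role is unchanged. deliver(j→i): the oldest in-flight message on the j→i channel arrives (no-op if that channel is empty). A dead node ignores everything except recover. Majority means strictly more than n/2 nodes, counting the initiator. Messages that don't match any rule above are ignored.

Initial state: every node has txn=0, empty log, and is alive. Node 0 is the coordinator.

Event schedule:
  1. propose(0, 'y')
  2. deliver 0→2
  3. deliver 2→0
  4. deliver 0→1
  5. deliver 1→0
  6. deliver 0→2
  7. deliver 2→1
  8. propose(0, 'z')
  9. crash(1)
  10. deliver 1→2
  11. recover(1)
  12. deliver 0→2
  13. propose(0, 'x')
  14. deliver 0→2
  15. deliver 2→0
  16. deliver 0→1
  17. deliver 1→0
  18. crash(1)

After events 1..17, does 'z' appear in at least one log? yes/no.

step 1 propose(0,'y'): 0={coor,t=1,log=-}
step 2 deliver 0→2: 2={part,t=1,log=-}
step 3 deliver 2→0: —
step 4 deliver 0→1: 1={part,t=1,log=-}
step 5 deliver 1→0: 0={coor,t=1,log=y}
step 6 deliver 0→2: 2={part,t=1,log=y}
step 7 deliver 2→1: —
step 8 propose(0,'z'): 0={coor,t=2,log=y}
step 9 crash(1): 1={✗part,t=1,log=-}
step 10 deliver 1→2: —
step 11 recover(1): 1={part,t=1,log=-}
step 12 deliver 0→2: 2={part,t=2,log=y}
step 13 propose(0,'x'): 0={coor,t=3,log=y}
step 14 deliver 0→2: 2={part,t=3,log=y}
step 15 deliver 2→0: —
step 16 deliver 0→1: 1={part,t=1,log=y}
step 17 deliver 1→0: —

no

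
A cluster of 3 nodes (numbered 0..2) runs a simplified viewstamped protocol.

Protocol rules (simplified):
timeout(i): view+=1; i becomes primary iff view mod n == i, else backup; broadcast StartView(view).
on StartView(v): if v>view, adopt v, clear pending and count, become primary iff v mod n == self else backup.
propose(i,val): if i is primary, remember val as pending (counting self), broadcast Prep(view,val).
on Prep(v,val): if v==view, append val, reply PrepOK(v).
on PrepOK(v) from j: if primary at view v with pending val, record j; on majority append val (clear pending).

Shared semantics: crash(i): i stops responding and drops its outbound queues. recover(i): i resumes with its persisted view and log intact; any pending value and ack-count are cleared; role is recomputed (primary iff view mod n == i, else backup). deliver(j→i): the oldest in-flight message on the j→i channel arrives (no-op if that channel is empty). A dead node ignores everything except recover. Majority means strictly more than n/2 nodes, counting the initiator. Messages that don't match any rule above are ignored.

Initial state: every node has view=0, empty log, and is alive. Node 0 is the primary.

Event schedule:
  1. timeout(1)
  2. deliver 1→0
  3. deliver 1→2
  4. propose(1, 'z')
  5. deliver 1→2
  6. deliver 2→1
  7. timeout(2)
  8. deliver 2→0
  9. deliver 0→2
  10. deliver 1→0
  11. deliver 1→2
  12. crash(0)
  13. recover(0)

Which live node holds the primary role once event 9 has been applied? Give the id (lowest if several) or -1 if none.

1

after 1 — timeout(1): n1:prim/v1/[-]
after 2 — deliver 1→0: n0:back/v1/[-]
after 3 — deliver 1→2: n2:back/v1/[-]
after 4 — propose(1,'z'): ·
after 5 — deliver 1→2: n2:back/v1/[z]
after 6 — deliver 2→1: n1:prim/v1/[z]
after 7 — timeout(2): n2:prim/v2/[z]
after 8 — deliver 2→0: n0:back/v2/[-]
after 9 — deliver 0→2: ·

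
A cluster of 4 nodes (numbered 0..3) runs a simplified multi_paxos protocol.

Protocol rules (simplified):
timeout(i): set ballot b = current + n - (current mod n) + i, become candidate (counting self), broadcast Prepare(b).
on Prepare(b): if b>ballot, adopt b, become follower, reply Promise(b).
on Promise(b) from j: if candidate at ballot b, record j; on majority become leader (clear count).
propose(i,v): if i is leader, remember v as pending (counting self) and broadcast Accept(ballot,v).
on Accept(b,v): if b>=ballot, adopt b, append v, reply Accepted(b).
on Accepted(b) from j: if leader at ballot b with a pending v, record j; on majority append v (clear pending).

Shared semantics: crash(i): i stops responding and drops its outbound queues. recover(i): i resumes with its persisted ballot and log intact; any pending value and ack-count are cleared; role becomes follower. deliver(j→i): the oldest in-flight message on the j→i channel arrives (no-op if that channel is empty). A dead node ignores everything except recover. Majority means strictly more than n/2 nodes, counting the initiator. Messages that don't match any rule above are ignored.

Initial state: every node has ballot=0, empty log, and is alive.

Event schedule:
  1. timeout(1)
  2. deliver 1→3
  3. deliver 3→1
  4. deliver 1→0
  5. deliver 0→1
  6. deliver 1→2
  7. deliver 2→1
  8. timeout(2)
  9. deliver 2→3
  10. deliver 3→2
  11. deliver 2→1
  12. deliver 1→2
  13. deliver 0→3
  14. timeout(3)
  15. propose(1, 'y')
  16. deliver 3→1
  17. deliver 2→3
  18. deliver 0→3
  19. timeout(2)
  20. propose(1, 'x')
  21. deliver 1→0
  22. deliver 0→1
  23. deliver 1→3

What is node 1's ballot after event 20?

15

after 1 — timeout(1): n1:cand/b5/[-]
after 2 — deliver 1→3: n3:foll/b5/[-]
after 3 — deliver 3→1: ·
after 4 — deliver 1→0: n0:foll/b5/[-]
after 5 — deliver 0→1: n1:lead/b5/[-]
after 6 — deliver 1→2: n2:foll/b5/[-]
after 7 — deliver 2→1: ·
after 8 — timeout(2): n2:cand/b10/[-]
after 9 — deliver 2→3: n3:foll/b10/[-]
after 10 — deliver 3→2: ·
after 11 — deliver 2→1: n1:foll/b10/[-]
after 12 — deliver 1→2: n2:lead/b10/[-]
after 13 — deliver 0→3: ·
after 14 — timeout(3): n3:cand/b15/[-]
after 15 — propose(1,'y'): ·
after 16 — deliver 3→1: n1:foll/b15/[-]
after 17 — deliver 2→3: ·
after 18 — deliver 0→3: ·
after 19 — timeout(2): n2:cand/b14/[-]
after 20 — propose(1,'x'): ·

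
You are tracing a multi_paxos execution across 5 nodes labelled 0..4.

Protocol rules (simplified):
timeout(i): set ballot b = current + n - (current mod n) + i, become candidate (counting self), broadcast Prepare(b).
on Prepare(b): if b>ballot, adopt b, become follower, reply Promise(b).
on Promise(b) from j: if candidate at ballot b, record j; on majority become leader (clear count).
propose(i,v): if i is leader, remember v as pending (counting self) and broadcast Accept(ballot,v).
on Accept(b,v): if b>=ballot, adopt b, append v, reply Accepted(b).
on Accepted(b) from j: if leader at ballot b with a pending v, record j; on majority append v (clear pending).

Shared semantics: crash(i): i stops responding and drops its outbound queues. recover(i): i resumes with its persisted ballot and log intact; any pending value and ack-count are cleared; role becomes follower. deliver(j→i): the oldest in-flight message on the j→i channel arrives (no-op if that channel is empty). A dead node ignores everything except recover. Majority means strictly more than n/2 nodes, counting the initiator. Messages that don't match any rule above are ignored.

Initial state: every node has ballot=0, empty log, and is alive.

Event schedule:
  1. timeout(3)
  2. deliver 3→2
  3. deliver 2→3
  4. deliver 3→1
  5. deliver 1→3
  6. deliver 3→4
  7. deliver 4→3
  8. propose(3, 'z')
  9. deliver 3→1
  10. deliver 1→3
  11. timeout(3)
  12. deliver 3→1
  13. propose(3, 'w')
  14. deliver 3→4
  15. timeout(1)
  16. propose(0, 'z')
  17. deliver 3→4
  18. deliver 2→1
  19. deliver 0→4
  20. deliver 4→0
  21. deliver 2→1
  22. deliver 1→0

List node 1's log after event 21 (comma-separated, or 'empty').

z

e1 timeout(3): 3[cand,b=8,-]
e2 deliver 3→2: 2[foll,b=8,-]
e3 deliver 2→3: ·
e4 deliver 3→1: 1[foll,b=8,-]
e5 deliver 1→3: 3[lead,b=8,-]
e6 deliver 3→4: 4[foll,b=8,-]
e7 deliver 4→3: ·
e8 propose(3,'z'): ·
e9 deliver 3→1: 1[foll,b=8,z]
e10 deliver 1→3: ·
e11 timeout(3): 3[cand,b=13,-]
e12 deliver 3→1: 1[foll,b=13,z]
e13 propose(3,'w'): ·
e14 deliver 3→4: 4[foll,b=8,z]
e15 timeout(1): 1[cand,b=16,z]
e16 propose(0,'z'): ·
e17 deliver 3→4: 4[foll,b=13,z]
e18 deliver 2→1: ·
e19 deliver 0→4: ·
e20 deliver 4→0: ·
e21 deliver 2→1: ·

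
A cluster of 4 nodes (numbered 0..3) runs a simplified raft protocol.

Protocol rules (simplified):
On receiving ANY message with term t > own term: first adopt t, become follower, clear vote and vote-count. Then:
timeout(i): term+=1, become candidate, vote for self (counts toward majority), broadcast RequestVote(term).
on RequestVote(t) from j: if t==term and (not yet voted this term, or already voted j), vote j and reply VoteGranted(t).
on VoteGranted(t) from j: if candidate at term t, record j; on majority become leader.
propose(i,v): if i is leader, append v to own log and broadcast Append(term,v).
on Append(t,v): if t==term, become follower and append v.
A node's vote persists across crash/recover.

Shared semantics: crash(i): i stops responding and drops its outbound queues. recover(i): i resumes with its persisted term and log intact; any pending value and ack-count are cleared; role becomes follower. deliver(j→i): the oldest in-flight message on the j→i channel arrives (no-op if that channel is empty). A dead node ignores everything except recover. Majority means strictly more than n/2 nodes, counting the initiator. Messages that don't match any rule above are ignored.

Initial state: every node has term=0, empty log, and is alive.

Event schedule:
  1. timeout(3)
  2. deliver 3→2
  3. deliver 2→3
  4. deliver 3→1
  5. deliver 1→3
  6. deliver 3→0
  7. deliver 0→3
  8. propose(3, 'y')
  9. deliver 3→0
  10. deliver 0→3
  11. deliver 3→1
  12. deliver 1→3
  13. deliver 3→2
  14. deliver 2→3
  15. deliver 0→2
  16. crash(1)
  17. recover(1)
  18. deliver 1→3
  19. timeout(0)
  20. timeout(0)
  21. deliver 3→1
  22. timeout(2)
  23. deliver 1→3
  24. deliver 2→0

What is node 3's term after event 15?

1. timeout(3):  <3:cand t1 ->
2. deliver 3→2:  <2:foll t1 ->
3. deliver 2→3:  nop
4. deliver 3→1:  <1:foll t1 ->
5. deliver 1→3:  <3:lead t1 ->
6. deliver 3→0:  <0:foll t1 ->
7. deliver 0→3:  nop
8. propose(3,'y'):  <3:lead t1 y>
9. deliver 3→0:  <0:foll t1 y>
10. deliver 0→3:  nop
11. deliver 3→1:  <1:foll t1 y>
12. deliver 1→3:  nop
13. deliver 3→2:  <2:foll t1 y>
14. deliver 2→3:  nop
15. deliver 0→2:  nop

1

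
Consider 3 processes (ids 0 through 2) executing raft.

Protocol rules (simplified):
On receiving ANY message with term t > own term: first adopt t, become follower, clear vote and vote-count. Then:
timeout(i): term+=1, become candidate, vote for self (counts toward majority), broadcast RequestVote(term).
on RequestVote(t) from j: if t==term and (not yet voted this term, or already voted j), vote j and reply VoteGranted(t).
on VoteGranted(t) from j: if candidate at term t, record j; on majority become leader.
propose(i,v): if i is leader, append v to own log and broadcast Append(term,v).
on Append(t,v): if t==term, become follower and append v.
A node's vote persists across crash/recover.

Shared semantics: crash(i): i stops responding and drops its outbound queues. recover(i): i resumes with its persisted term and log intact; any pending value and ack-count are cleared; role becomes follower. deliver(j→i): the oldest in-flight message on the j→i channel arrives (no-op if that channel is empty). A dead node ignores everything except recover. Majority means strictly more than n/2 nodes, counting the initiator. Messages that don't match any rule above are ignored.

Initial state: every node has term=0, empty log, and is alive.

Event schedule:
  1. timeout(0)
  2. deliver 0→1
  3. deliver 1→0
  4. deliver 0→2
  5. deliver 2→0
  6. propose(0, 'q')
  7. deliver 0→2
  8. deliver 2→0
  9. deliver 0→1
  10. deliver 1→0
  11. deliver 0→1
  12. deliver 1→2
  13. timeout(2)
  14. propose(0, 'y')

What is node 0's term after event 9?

1

[1] timeout(0) → N0(cand t1 [-])
[2] deliver 0→1 → N1(foll t1 [-])
[3] deliver 1→0 → N0(lead t1 [-])
[4] deliver 0→2 → N2(foll t1 [-])
[5] deliver 2→0 → ∅
[6] propose(0,'q') → N0(lead t1 [q])
[7] deliver 0→2 → N2(foll t1 [q])
[8] deliver 2→0 → ∅
[9] deliver 0→1 → N1(foll t1 [q])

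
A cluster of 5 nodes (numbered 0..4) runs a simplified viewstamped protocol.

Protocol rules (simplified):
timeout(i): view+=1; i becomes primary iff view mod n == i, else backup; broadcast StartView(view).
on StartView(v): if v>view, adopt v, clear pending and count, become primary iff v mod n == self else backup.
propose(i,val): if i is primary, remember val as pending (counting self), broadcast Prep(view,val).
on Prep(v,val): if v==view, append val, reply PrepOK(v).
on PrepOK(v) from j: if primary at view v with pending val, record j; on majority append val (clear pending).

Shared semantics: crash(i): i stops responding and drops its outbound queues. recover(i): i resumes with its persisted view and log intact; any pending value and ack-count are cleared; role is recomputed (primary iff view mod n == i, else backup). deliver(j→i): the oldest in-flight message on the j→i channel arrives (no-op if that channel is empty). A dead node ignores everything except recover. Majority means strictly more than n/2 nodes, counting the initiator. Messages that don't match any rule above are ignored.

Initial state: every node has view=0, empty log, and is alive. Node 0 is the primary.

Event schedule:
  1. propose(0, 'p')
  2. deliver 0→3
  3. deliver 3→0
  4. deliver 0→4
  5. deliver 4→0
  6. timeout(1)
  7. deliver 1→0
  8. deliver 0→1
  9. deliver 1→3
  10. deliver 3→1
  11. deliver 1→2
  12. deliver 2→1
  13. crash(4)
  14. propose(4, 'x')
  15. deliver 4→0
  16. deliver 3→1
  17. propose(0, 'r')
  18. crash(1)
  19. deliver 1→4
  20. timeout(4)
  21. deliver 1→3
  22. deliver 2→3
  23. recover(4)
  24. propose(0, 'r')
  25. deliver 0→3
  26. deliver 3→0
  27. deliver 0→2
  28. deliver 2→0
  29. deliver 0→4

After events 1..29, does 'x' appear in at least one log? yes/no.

no

[1] propose(0,'p') → ∅
[2] deliver 0→3 → N3(back v0 [p])
[3] deliver 3→0 → ∅
[4] deliver 0→4 → N4(back v0 [p])
[5] deliver 4→0 → N0(prim v0 [p])
[6] timeout(1) → N1(prim v1 [-])
[7] deliver 1→0 → N0(back v1 [p])
[8] deliver 0→1 → ∅
[9] deliver 1→3 → N3(back v1 [p])
[10] deliver 3→1 → ∅
[11] deliver 1→2 → N2(back v1 [-])
[12] deliver 2→1 → ∅
[13] crash(4) → N4(✗back v0 [p])
[14] propose(4,'x') → ∅
[15] deliver 4→0 → ∅
[16] deliver 3→1 → ∅
[17] propose(0,'r') → ∅
[18] crash(1) → N1(✗prim v1 [-])
[19] deliver 1→4 → ∅
[20] timeout(4) → ∅
[21] deliver 1→3 → ∅
[22] deliver 2→3 → ∅
[23] recover(4) → N4(back v0 [p])
[24] propose(0,'r') → ∅
[25] deliver 0→3 → ∅
[26] deliver 3→0 → ∅
[27] deliver 0→2 → ∅
[28] deliver 2→0 → ∅
[29] deliver 0→4 → ∅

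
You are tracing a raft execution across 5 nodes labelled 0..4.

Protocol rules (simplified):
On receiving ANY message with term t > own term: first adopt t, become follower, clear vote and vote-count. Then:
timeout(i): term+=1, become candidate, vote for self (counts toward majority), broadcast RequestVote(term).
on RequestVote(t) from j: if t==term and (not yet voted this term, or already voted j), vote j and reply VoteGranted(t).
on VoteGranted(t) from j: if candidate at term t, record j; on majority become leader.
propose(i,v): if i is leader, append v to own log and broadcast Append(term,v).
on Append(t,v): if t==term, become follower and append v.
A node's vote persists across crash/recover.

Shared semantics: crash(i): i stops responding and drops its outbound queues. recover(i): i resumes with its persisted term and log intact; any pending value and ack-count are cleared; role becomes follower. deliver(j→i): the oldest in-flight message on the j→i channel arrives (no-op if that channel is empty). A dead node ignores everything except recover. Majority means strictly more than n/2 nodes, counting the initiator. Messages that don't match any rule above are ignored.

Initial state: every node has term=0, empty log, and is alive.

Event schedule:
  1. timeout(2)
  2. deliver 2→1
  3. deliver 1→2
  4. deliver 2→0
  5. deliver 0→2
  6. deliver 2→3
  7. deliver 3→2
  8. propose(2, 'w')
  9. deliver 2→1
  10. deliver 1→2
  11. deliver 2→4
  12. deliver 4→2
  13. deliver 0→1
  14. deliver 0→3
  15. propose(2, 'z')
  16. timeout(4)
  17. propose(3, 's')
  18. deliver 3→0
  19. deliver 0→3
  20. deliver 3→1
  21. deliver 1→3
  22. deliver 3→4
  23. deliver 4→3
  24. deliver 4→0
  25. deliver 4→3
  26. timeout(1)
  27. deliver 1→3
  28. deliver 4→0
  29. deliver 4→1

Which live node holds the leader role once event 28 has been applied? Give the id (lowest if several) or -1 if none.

2

[1] timeout(2) → N2(cand t1 [-])
[2] deliver 2→1 → N1(foll t1 [-])
[3] deliver 1→2 → ∅
[4] deliver 2→0 → N0(foll t1 [-])
[5] deliver 0→2 → N2(lead t1 [-])
[6] deliver 2→3 → N3(foll t1 [-])
[7] deliver 3→2 → ∅
[8] propose(2,'w') → N2(lead t1 [w])
[9] deliver 2→1 → N1(foll t1 [w])
[10] deliver 1→2 → ∅
[11] deliver 2→4 → N4(foll t1 [-])
[12] deliver 4→2 → ∅
[13] deliver 0→1 → ∅
[14] deliver 0→3 → ∅
[15] propose(2,'z') → N2(lead t1 [w,z])
[16] timeout(4) → N4(cand t2 [-])
[17] propose(3,'s') → ∅
[18] deliver 3→0 → ∅
[19] deliver 0→3 → ∅
[20] deliver 3→1 → ∅
[21] deliver 1→3 → ∅
[22] deliver 3→4 → ∅
[23] deliver 4→3 → N3(foll t2 [-])
[24] deliver 4→0 → N0(foll t2 [-])
[25] deliver 4→3 → ∅
[26] timeout(1) → N1(cand t2 [w])
[27] deliver 1→3 → ∅
[28] deliver 4→0 → ∅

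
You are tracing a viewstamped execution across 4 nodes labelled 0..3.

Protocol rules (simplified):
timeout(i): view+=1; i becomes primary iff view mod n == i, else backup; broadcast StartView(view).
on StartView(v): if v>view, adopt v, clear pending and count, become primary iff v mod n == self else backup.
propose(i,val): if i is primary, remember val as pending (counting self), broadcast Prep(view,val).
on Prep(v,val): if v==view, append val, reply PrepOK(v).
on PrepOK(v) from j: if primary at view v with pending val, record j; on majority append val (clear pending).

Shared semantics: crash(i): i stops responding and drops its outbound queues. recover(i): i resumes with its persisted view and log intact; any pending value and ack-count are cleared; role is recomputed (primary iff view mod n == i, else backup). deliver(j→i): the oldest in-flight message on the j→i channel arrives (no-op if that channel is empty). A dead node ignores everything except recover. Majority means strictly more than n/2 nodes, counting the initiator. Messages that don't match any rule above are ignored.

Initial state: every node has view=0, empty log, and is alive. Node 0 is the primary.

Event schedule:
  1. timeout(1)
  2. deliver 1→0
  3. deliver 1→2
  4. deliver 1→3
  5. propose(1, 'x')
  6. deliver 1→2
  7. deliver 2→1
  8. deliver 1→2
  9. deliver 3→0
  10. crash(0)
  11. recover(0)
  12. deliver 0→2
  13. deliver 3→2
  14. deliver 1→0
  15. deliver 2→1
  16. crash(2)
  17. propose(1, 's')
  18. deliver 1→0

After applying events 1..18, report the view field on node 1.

e1 timeout(1): 1[prim,v=1,-]
e2 deliver 1→0: 0[back,v=1,-]
e3 deliver 1→2: 2[back,v=1,-]
e4 deliver 1→3: 3[back,v=1,-]
e5 propose(1,'x'): ·
e6 deliver 1→2: 2[back,v=1,x]
e7 deliver 2→1: ·
e8 deliver 1→2: ·
e9 deliver 3→0: ·
e10 crash(0): 0[✗back,v=1,-]
e11 recover(0): 0[back,v=1,-]
e12 deliver 0→2: ·
e13 deliver 3→2: ·
e14 deliver 1→0: 0[back,v=1,x]
e15 deliver 2→1: ·
e16 crash(2): 2[✗back,v=1,x]
e17 propose(1,'s'): ·
e18 deliver 1→0: 0[back,v=1,x,s]

1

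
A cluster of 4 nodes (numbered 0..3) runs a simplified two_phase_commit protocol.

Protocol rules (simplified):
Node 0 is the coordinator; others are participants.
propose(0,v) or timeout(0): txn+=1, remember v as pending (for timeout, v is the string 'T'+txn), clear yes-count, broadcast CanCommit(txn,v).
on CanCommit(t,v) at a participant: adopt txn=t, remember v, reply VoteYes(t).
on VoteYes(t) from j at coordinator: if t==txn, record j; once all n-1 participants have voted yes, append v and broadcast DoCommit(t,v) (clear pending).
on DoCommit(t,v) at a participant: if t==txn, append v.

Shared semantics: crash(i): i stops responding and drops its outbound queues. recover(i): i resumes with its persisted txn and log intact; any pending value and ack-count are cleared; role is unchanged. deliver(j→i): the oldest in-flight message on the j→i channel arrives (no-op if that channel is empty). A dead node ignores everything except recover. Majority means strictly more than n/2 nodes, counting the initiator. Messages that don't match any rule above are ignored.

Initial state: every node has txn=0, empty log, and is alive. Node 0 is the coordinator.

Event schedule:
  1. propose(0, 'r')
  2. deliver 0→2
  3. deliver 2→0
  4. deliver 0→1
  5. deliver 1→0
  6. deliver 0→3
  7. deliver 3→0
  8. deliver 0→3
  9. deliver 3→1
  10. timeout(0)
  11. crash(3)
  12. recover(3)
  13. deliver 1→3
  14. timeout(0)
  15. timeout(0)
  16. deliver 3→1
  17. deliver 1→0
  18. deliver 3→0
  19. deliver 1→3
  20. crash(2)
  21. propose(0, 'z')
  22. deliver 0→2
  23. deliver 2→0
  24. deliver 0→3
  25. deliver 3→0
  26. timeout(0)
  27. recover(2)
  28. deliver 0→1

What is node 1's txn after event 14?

1

[1] propose(0,'r') → N0(coor t1 [-])
[2] deliver 0→2 → N2(part t1 [-])
[3] deliver 2→0 → ∅
[4] deliver 0→1 → N1(part t1 [-])
[5] deliver 1→0 → ∅
[6] deliver 0→3 → N3(part t1 [-])
[7] deliver 3→0 → N0(coor t1 [r])
[8] deliver 0→3 → N3(part t1 [r])
[9] deliver 3→1 → ∅
[10] timeout(0) → N0(coor t2 [r])
[11] crash(3) → N3(✗part t1 [r])
[12] recover(3) → N3(part t1 [r])
[13] deliver 1→3 → ∅
[14] timeout(0) → N0(coor t3 [r])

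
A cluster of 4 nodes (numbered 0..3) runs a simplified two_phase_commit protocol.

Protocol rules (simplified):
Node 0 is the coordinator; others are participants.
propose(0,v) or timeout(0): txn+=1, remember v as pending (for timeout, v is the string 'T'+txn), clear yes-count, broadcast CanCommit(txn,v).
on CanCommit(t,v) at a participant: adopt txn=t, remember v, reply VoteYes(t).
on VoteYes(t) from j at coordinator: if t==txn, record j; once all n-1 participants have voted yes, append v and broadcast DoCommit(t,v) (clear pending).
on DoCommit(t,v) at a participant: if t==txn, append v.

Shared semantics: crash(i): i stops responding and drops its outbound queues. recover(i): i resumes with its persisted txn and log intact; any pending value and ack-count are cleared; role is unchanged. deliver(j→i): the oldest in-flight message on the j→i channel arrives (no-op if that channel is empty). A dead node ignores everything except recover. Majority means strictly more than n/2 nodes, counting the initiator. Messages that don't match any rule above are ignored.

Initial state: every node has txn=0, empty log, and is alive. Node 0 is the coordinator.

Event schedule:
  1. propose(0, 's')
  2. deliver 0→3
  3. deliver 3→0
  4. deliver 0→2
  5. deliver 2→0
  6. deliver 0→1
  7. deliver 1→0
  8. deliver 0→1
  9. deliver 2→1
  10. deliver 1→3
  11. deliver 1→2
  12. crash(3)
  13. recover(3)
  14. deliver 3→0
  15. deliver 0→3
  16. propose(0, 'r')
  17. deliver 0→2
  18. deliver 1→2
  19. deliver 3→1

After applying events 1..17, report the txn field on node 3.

step 1 propose(0,'s'): 0={coor,t=1,log=-}
step 2 deliver 0→3: 3={part,t=1,log=-}
step 3 deliver 3→0: —
step 4 deliver 0→2: 2={part,t=1,log=-}
step 5 deliver 2→0: —
step 6 deliver 0→1: 1={part,t=1,log=-}
step 7 deliver 1→0: 0={coor,t=1,log=s}
step 8 deliver 0→1: 1={part,t=1,log=s}
step 9 deliver 2→1: —
step 10 deliver 1→3: —
step 11 deliver 1→2: —
step 12 crash(3): 3={✗part,t=1,log=-}
step 13 recover(3): 3={part,t=1,log=-}
step 14 deliver 3→0: —
step 15 deliver 0→3: 3={part,t=1,log=s}
step 16 propose(0,'r'): 0={coor,t=2,log=s}
step 17 deliver 0→2: 2={part,t=1,log=s}

1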